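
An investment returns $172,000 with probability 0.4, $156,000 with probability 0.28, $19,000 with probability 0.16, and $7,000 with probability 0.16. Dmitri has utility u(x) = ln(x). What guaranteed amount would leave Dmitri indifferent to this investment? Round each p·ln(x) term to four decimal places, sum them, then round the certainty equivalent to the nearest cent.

$70,488.16

E[u] = 0.4·ln(172000) + 0.28·ln(156000) + 0.16·ln(19000) + 0.16·ln(7000) = 4.8221 + 3.3481 + 1.5764 + 1.4166 = 11.1632
CE = e^11.1632 ≈ 70488.16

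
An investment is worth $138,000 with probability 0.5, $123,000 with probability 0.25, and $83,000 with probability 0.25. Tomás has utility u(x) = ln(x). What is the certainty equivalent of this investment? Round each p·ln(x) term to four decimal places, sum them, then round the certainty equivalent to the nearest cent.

E[u] = 0.5·ln(138000) + 0.25·ln(123000) + 0.25·ln(83000) = 5.9175 + 2.9300 + 2.8316 = 11.6791
CE = e^11.6791 ≈ 118077.92

$118,077.92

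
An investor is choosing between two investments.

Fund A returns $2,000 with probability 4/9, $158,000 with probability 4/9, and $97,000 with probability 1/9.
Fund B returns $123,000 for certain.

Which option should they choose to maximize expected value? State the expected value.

Fund B ($123,000)

Fund A = 4/9 × 2000 + 4/9 × 158000 + 1/9 × 97000 = 888.8889 + 70222.2222 + 10777.7778 = 81888.8889
Fund B: 123000 (certain)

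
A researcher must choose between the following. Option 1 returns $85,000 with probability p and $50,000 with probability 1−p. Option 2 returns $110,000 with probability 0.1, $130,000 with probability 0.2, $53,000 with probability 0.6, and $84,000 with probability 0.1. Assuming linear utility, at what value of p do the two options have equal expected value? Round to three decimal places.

EV(Option 2) = 0.1 × 110000 + 0.2 × 130000 + 0.6 × 53000 + 0.1 × 84000 = 11000 + 26000 + 31800 + 8400 = 77200
p·85000 + (1−p)·50000 = 77200
35000p + 50000 = 77200
p = (77200 − 50000) / 35000

p = 0.777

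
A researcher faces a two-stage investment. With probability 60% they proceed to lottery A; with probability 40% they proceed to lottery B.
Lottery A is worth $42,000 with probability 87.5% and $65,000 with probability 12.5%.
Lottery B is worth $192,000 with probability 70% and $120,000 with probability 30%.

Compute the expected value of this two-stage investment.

$95,085

EV(A) = 0.875 × 42000 + 0.125 × 65000 = 36750 + 8125 = 44875
EV(B) = 0.7 × 192000 + 0.3 × 120000 = 134400 + 36000 = 170400
Overall = 0.6 × 44875 + 0.4 × 170400 = 26925 + 68160 = 95085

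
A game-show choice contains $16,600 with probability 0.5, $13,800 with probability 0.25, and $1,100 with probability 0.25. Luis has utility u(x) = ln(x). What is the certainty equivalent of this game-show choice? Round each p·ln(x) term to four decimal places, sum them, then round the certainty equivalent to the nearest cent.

E[u] = 0.5·ln(16600) + 0.25·ln(13800) + 0.25·ln(1100) = 4.8586 + 2.3831 + 1.7508 = 8.9925
CE = e^8.9925 ≈ 8042.54

$8,042.54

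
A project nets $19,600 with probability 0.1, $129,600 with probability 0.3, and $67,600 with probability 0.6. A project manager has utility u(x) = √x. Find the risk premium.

$4,116

E[u] = 0.1·√19600 + 0.3·√129600 + 0.6·√67600 = 0.1·140 + 0.3·360 + 0.6·260 = 278
CE = (278)² = 77284
Risk premium = EV − CE = 81400 − 77284 = 4116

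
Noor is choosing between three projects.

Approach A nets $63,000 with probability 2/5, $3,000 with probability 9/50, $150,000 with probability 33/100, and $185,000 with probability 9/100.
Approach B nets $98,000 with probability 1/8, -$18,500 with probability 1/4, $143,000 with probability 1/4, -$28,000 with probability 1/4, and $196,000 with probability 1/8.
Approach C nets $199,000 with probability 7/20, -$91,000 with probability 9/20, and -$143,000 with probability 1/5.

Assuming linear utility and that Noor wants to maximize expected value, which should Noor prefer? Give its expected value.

Approach A = 2/5 × 63000 + 9/50 × 3000 + 33/100 × 150000 + 9/100 × 185000 = 25200 + 540 + 49500 + 16650 = 91890
Approach B = 1/8 × 98000 + 1/4 × (-18500) + 1/4 × 143000 + 1/4 × (-28000) + 1/8 × 196000 = 12250 − 4625 + 35750 − 7000 + 24500 = 60875
Approach C = 7/20 × 199000 + 9/20 × (-91000) + 1/5 × (-143000) = 69650 − 40950 − 28600 = 100

Approach A ($91,890)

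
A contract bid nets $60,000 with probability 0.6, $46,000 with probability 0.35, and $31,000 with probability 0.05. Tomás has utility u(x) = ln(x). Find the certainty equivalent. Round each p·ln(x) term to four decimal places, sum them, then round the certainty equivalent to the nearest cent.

E[u] = 0.6·ln(60000) + 0.35·ln(46000) + 0.05·ln(31000) = 6.6013 + 3.7577 + 0.5171 = 10.8761
CE = e^10.8761 ≈ 52896.90

$52,896.90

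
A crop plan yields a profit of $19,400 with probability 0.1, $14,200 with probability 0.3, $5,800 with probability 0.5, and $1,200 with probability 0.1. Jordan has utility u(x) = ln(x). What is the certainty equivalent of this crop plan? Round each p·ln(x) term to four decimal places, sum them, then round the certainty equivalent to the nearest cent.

$7,312.94

E[u] = 0.1·ln(19400) + 0.3·ln(14200) + 0.5·ln(5800) + 0.1·ln(1200) = 0.9873 + 2.8683 + 4.3328 + 0.7090 = 8.8974
CE = e^8.8974 ≈ 7312.94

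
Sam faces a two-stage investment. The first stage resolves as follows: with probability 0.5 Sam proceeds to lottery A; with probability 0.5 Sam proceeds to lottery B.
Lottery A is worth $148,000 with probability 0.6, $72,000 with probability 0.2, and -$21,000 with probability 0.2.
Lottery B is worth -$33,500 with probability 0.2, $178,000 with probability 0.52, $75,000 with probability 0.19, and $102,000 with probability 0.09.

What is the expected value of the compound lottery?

EV(A) = 0.6 × 148000 + 0.2 × 72000 + 0.2 × (-21000) = 88800 + 14400 − 4200 = 99000
EV(B) = 0.2 × (-33500) + 0.52 × 178000 + 0.19 × 75000 + 0.09 × 102000 = -6700 + 92560 + 14250 + 9180 = 109290
Overall = 0.5 × 99000 + 0.5 × 109290 = 49500 + 54645 = 104145

$104,145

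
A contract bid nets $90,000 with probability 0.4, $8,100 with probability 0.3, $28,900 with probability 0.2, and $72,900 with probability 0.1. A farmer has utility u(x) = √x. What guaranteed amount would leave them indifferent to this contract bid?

$43,264

E[u] = 0.4·√90000 + 0.3·√8100 + 0.2·√28900 + 0.1·√72900 = 0.4·300 + 0.3·90 + 0.2·170 + 0.1·270 = 208
CE = (208)² = 43264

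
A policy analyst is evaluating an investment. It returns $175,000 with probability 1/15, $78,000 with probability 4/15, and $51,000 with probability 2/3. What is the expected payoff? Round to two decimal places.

$66,466.67

EV = 1/15 × 175000 + 4/15 × 78000 + 2/3 × 51000 = 11666.6667 + 20800 + 34000 = 66466.6667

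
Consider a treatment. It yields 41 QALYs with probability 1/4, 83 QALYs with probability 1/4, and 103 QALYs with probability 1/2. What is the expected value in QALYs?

EV = 1/4 × 41 + 1/4 × 83 + 1/2 × 103 = 10.25 + 20.75 + 51.5 = 82.5

82.5 QALYs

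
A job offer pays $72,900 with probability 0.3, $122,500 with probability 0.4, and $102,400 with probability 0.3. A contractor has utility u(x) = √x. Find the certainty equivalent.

$100,489

E[u] = 0.3·√72900 + 0.4·√122500 + 0.3·√102400 = 0.3·270 + 0.4·350 + 0.3·320 = 317
CE = (317)² = 100489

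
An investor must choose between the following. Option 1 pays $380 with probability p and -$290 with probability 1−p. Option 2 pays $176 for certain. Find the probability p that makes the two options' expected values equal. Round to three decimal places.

p·380 + (1−p)·(-290) = 176
670p − 290 = 176
p = (176 + 290) / 670

p = 0.696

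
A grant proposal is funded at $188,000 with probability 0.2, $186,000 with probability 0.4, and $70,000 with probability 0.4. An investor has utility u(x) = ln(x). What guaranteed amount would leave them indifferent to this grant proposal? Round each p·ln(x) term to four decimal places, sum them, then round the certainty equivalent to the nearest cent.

$126,083.54

E[u] = 0.2·ln(188000) + 0.4·ln(186000) + 0.4·ln(70000) = 2.4288 + 4.8534 + 4.4625 = 11.7447
CE = e^11.7447 ≈ 126083.54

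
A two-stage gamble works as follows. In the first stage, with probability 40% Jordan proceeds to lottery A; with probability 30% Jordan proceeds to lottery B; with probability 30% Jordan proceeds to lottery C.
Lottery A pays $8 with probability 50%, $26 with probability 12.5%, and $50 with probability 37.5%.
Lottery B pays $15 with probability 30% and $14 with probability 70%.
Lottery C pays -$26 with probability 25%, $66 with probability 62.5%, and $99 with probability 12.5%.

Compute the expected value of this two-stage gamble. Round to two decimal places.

$28.83

EV(A) = 0.5 × 8 + 0.125 × 26 + 0.375 × 50 = 4 + 3.25 + 18.75 = 26
EV(B) = 0.3 × 15 + 0.7 × 14 = 4.5 + 9.8 = 14.3
EV(C) = 0.25 × (-26) + 0.625 × 66 + 0.125 × 99 = -6.5 + 41.25 + 12.375 = 47.125
Overall = 0.4 × 26 + 0.3 × 14.3 + 0.3 × 47.125 = 10.4 + 4.29 + 14.1375 = 28.8275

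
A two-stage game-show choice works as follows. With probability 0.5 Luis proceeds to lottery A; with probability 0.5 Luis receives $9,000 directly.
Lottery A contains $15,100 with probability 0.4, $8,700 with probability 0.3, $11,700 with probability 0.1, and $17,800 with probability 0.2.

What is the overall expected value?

$11,190

EV(A) = 0.4 × 15100 + 0.3 × 8700 + 0.1 × 11700 + 0.2 × 17800 = 6040 + 2610 + 1170 + 3560 = 13380
Branch B: 9000 (certain)
Overall = 0.5 × 13380 + 0.5 × 9000 = 6690 + 4500 = 11190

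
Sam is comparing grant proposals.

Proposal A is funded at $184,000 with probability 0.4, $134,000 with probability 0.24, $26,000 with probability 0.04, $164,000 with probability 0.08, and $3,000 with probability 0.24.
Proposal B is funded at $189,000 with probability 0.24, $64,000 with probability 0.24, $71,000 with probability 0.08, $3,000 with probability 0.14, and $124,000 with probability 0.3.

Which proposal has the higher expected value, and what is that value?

Proposal A = 0.4 × 184000 + 0.24 × 134000 + 0.04 × 26000 + 0.08 × 164000 + 0.24 × 3000 = 73600 + 32160 + 1040 + 13120 + 720 = 120640
Proposal B = 0.24 × 189000 + 0.24 × 64000 + 0.08 × 71000 + 0.14 × 3000 + 0.3 × 124000 = 45360 + 15360 + 5680 + 420 + 37200 = 104020

Proposal A ($120,640)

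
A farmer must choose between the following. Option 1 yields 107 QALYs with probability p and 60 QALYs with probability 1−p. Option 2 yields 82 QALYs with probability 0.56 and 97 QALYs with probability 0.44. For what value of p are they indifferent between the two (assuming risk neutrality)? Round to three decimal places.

p = 0.609

EV(Option 2) = 0.56 × 82 + 0.44 × 97 = 45.92 + 42.68 = 88.6
p·107 + (1−p)·60 = 88.6
47p + 60 = 88.6
p = (88.6 − 60) / 47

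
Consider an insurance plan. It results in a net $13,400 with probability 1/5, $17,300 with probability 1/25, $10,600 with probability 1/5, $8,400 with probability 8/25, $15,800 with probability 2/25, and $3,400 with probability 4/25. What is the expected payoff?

EV = 1/5 × 13400 + 1/25 × 17300 + 1/5 × 10600 + 8/25 × 8400 + 2/25 × 15800 + 4/25 × 3400 = 2680 + 692 + 2120 + 2688 + 1264 + 544 = 9988

$9,988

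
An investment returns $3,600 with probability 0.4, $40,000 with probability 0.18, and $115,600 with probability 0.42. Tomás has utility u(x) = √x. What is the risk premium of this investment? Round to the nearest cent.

$16,064.16

E[u] = 0.4·√3600 + 0.18·√40000 + 0.42·√115600 = 0.4·60 + 0.18·200 + 0.42·340 = 202.8
CE = (202.8)² = 41127.84
Risk premium = EV − CE = 57192 − 41127.84 = 16064.16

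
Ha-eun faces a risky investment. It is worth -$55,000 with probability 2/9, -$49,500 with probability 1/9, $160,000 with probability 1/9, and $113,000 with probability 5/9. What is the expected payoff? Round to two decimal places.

$62,833.33

EV = 2/9 × (-55000) + 1/9 × (-49500) + 1/9 × 160000 + 5/9 × 113000 = -12222.2222 − 5500 + 17777.7778 + 62777.7778 = 62833.3333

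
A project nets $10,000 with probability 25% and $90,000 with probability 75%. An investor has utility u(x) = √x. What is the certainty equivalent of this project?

$62,500

E[u] = 0.25·√10000 + 0.75·√90000 = 0.25·100 + 0.75·300 = 250
CE = (250)² = 62500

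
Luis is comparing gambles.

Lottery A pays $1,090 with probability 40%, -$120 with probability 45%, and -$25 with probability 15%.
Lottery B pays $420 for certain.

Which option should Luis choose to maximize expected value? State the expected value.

Lottery A = 0.4 × 1090 + 0.45 × (-120) + 0.15 × (-25) = 436 − 54 − 3.75 = 378.25
Lottery B: 420 (certain)

Lottery B ($420)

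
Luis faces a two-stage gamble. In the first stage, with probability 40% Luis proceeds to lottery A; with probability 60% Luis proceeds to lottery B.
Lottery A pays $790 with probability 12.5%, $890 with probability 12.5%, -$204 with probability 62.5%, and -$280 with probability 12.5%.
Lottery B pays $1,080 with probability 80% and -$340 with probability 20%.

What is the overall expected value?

EV(A) = 0.125 × 790 + 0.125 × 890 + 0.625 × (-204) + 0.125 × (-280) = 98.75 + 111.25 − 127.5 − 35 = 47.5
EV(B) = 0.8 × 1080 + 0.2 × (-340) = 864 − 68 = 796
Overall = 0.4 × 47.5 + 0.6 × 796 = 19 + 477.6 = 496.6

$496.60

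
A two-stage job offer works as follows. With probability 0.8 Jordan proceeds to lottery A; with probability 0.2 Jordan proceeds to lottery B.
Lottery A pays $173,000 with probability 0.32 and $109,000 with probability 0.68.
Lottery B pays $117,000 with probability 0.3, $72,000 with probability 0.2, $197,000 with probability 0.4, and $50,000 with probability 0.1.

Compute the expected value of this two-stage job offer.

$130,244

EV(A) = 0.32 × 173000 + 0.68 × 109000 = 55360 + 74120 = 129480
EV(B) = 0.3 × 117000 + 0.2 × 72000 + 0.4 × 197000 + 0.1 × 50000 = 35100 + 14400 + 78800 + 5000 = 133300
Overall = 0.8 × 129480 + 0.2 × 133300 = 103584 + 26660 = 130244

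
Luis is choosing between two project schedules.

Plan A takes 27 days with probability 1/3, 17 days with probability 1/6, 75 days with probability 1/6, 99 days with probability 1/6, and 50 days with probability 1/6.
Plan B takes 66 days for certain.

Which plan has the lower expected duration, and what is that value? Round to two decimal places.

Plan A = 1/3 × 27 + 1/6 × 17 + 1/6 × 75 + 1/6 × 99 + 1/6 × 50 = 9 + 2.8333 + 12.5 + 16.5 + 8.3333 = 49.1667
Plan B: 66 (certain)

Plan A (49.17 days)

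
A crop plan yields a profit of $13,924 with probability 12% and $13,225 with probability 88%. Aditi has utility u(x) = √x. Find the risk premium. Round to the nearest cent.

E[u] = 0.12·√13924 + 0.88·√13225 = 0.12·118 + 0.88·115 = 115.36
CE = (115.36)² = 13307.9296
Risk premium = EV − CE = 13308.88 − 13307.9296 = 0.9504

$0.95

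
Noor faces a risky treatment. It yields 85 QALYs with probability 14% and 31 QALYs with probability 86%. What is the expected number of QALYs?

38.56 QALYs

EV = 0.14 × 85 + 0.86 × 31 = 11.9 + 26.66 = 38.56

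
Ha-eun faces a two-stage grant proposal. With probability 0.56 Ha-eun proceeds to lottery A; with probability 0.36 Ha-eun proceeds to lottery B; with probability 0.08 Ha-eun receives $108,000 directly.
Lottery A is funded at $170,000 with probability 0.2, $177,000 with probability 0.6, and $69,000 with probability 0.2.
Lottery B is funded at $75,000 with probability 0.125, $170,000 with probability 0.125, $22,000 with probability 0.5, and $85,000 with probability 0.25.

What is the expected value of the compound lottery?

EV(A) = 0.2 × 170000 + 0.6 × 177000 + 0.2 × 69000 = 34000 + 106200 + 13800 = 154000
EV(B) = 0.125 × 75000 + 0.125 × 170000 + 0.5 × 22000 + 0.25 × 85000 = 9375 + 21250 + 11000 + 21250 = 62875
Branch C: 108000 (certain)
Overall = 0.56 × 154000 + 0.36 × 62875 + 0.08 × 108000 = 86240 + 22635 + 8640 = 117515

$117,515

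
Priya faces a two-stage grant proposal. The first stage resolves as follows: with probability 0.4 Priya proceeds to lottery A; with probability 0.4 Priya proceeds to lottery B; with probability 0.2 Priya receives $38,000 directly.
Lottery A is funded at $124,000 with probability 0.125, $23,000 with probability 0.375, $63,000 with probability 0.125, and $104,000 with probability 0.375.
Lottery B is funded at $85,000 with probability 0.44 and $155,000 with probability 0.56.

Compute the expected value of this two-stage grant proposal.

$85,680

EV(A) = 0.125 × 124000 + 0.375 × 23000 + 0.125 × 63000 + 0.375 × 104000 = 15500 + 8625 + 7875 + 39000 = 71000
EV(B) = 0.44 × 85000 + 0.56 × 155000 = 37400 + 86800 = 124200
Branch C: 38000 (certain)
Overall = 0.4 × 71000 + 0.4 × 124200 + 0.2 × 38000 = 28400 + 49680 + 7600 = 85680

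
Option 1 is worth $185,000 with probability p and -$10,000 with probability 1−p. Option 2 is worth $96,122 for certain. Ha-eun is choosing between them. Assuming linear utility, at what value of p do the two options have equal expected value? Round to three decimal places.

p = 0.544

p·185000 + (1−p)·(-10000) = 96122
195000p − 10000 = 96122
p = (96122 + 10000) / 195000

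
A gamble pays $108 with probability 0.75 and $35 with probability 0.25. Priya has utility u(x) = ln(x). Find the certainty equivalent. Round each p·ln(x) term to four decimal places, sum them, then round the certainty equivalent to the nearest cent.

$81.48

E[u] = 0.75·ln(108) + 0.25·ln(35) = 3.5116 + 0.8888 = 4.4004
CE = e^4.4004 ≈ 81.48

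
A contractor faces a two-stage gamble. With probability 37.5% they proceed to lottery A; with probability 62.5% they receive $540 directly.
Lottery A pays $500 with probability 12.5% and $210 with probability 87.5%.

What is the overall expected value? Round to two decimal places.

$429.84

EV(A) = 0.125 × 500 + 0.875 × 210 = 62.5 + 183.75 = 246.25
Branch B: 540 (certain)
Overall = 0.375 × 246.25 + 0.625 × 540 = 92.34375 + 337.5 = 429.84375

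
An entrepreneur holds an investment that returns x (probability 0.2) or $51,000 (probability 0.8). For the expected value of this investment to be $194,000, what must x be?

x = $766,000

0.2·x + 0.8·51000 = 194000
0.2·x = 194000 − 40800 = 153200
x = 153200 / 0.2 = 766000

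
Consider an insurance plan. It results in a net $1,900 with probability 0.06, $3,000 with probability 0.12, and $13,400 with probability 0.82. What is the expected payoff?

EV = 0.06 × 1900 + 0.12 × 3000 + 0.82 × 13400 = 114 + 360 + 10988 = 11462

$11,462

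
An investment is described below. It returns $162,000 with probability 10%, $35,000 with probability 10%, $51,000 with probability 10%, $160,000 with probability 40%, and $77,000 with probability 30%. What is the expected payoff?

EV = 0.1 × 162000 + 0.1 × 35000 + 0.1 × 51000 + 0.4 × 160000 + 0.3 × 77000 = 16200 + 3500 + 5100 + 64000 + 23100 = 111900

$111,900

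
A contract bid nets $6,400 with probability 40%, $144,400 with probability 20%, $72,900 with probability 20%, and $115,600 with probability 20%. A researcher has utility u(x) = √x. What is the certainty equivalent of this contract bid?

$52,900

E[u] = 0.4·√6400 + 0.2·√144400 + 0.2·√72900 + 0.2·√115600 = 0.4·80 + 0.2·380 + 0.2·270 + 0.2·340 = 230
CE = (230)² = 52900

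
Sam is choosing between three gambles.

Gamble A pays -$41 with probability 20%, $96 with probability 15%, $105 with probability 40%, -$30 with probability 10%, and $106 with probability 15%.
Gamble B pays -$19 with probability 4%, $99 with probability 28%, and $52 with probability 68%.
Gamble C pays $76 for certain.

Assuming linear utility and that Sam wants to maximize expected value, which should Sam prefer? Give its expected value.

Gamble C ($76)

Gamble A = 0.2 × (-41) + 0.15 × 96 + 0.4 × 105 + 0.1 × (-30) + 0.15 × 106 = -8.2 + 14.4 + 42 − 3 + 15.9 = 61.1
Gamble B = 0.04 × (-19) + 0.28 × 99 + 0.68 × 52 = -0.76 + 27.72 + 35.36 = 62.32
Gamble C: 76 (certain)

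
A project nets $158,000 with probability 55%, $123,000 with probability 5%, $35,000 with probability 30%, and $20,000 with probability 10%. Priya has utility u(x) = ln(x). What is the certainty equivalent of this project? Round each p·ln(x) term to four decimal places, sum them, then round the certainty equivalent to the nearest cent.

E[u] = 0.55·ln(158000) + 0.05·ln(123000) + 0.3·ln(35000) + 0.1·ln(20000) = 6.5837 + 0.5860 + 3.1389 + 0.9903 = 11.2989
CE = e^11.2989 ≈ 80732.78

$80,732.78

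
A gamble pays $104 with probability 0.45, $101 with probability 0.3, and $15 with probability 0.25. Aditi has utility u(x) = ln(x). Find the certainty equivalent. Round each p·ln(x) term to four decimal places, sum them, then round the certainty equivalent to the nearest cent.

$63.53

E[u] = 0.45·ln(104) + 0.3·ln(101) + 0.25·ln(15) = 2.0900 + 1.3845 + 0.6770 = 4.1515
CE = e^4.1515 ≈ 63.53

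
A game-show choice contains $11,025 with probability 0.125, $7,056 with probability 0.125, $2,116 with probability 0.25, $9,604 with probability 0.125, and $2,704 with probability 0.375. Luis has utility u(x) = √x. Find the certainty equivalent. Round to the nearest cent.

E[u] = 0.125·√11025 + 0.125·√7056 + 0.25·√2116 + 0.125·√9604 + 0.375·√2704 = 0.125·105 + 0.125·84 + 0.25·46 + 0.125·98 + 0.375·52 = 66.875
CE = (66.875)² = 4472.265625

$4,472.27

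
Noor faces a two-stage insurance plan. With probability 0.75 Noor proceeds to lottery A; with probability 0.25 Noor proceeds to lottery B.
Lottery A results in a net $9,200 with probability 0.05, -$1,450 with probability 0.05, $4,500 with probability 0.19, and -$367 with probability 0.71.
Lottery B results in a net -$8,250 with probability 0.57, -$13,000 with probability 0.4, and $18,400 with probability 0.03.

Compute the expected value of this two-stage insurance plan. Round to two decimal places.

-$1,601.18

EV(A) = 0.05 × 9200 + 0.05 × (-1450) + 0.19 × 4500 + 0.71 × (-367) = 460 − 72.5 + 855 − 260.57 = 981.93
EV(B) = 0.57 × (-8250) + 0.4 × (-13000) + 0.03 × 18400 = -4702.5 − 5200 + 552 = -9350.5
Overall = 0.75 × 981.93 + 0.25 × (-9350.5) = 736.4475 − 2337.625 = -1601.1775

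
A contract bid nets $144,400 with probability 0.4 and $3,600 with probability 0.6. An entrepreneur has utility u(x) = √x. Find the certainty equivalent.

E[u] = 0.4·√144400 + 0.6·√3600 = 0.4·380 + 0.6·60 = 188
CE = (188)² = 35344

$35,344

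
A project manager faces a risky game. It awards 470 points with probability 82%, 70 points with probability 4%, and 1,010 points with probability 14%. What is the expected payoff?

529.6 points

EV = 0.82 × 470 + 0.04 × 70 + 0.14 × 1010 = 385.4 + 2.8 + 141.4 = 529.6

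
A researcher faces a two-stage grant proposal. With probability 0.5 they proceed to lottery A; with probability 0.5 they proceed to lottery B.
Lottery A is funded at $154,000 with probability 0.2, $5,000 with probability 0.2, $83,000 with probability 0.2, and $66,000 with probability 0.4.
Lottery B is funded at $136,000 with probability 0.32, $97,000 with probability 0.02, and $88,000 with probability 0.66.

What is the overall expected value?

EV(A) = 0.2 × 154000 + 0.2 × 5000 + 0.2 × 83000 + 0.4 × 66000 = 30800 + 1000 + 16600 + 26400 = 74800
EV(B) = 0.32 × 136000 + 0.02 × 97000 + 0.66 × 88000 = 43520 + 1940 + 58080 = 103540
Overall = 0.5 × 74800 + 0.5 × 103540 = 37400 + 51770 = 89170

$89,170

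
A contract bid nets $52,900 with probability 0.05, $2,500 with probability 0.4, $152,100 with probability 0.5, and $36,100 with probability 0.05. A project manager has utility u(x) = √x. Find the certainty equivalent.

E[u] = 0.05·√52900 + 0.4·√2500 + 0.5·√152100 + 0.05·√36100 = 0.05·230 + 0.4·50 + 0.5·390 + 0.05·190 = 236
CE = (236)² = 55696

$55,696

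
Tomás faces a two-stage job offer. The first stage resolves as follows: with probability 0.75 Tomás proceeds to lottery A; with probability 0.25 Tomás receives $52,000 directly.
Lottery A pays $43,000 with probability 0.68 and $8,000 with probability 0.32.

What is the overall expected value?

$36,850

EV(A) = 0.68 × 43000 + 0.32 × 8000 = 29240 + 2560 = 31800
Branch B: 52000 (certain)
Overall = 0.75 × 31800 + 0.25 × 52000 = 23850 + 13000 = 36850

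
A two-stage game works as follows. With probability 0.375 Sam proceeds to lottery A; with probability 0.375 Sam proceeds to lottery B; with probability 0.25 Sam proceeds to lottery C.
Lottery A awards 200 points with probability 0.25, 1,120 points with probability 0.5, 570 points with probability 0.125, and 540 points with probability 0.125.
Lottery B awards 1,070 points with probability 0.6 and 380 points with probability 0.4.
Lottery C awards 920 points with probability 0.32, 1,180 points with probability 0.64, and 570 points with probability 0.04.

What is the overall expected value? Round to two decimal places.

846.63 points

EV(A) = 0.25 × 200 + 0.5 × 1120 + 0.125 × 570 + 0.125 × 540 = 50 + 560 + 71.25 + 67.5 = 748.75
EV(B) = 0.6 × 1070 + 0.4 × 380 = 642 + 152 = 794
EV(C) = 0.32 × 920 + 0.64 × 1180 + 0.04 × 570 = 294.4 + 755.2 + 22.8 = 1072.4
Overall = 0.375 × 748.75 + 0.375 × 794 + 0.25 × 1072.4 = 280.78125 + 297.75 + 268.1 = 846.63125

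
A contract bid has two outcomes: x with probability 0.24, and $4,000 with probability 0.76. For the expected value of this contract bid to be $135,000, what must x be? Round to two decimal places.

0.24·x + 0.76·4000 = 135000
0.24·x = 135000 − 3040 = 131960
x = 131960 / 0.24 = 549833.3333

x = $549,833.33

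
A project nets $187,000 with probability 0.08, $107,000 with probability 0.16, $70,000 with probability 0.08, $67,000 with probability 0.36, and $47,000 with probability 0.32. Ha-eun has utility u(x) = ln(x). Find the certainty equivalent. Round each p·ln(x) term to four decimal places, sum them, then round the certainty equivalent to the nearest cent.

$70,227.83

E[u] = 0.08·ln(187000) + 0.16·ln(107000) + 0.08·ln(70000) + 0.36·ln(67000) + 0.32·ln(47000) = 0.9711 + 1.8529 + 0.8925 + 4.0005 + 3.4425 = 11.1595
CE = e^11.1595 ≈ 70227.83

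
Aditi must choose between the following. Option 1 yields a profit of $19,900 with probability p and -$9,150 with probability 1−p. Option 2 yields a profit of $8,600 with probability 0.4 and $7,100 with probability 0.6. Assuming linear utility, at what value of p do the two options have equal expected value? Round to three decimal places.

EV(Option 2) = 0.4 × 8600 + 0.6 × 7100 = 3440 + 4260 = 7700
p·19900 + (1−p)·(-9150) = 7700
29050p − 9150 = 7700
p = (7700 + 9150) / 29050

p = 0.580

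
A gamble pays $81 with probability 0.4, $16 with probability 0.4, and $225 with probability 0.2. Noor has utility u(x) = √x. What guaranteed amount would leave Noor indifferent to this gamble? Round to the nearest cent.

$67.24

E[u] = 0.4·√81 + 0.4·√16 + 0.2·√225 = 0.4·9 + 0.4·4 + 0.2·15 = 8.2
CE = (8.2)² = 67.24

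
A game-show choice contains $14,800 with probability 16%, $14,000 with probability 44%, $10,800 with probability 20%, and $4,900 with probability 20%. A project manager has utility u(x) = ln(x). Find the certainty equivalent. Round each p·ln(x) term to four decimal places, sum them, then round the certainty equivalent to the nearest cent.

E[u] = 0.16·ln(14800) + 0.44·ln(14000) + 0.2·ln(10800) + 0.2·ln(4900) = 1.5364 + 4.2006 + 1.8575 + 1.6994 = 9.2939
CE = e^9.2939 ≈ 10871.50

$10,871.50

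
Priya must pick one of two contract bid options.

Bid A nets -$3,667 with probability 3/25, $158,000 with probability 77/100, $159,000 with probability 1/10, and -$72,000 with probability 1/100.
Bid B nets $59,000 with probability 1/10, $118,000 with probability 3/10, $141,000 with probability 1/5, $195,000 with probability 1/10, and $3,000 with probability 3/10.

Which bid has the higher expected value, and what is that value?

Bid A ($136,399.96)

Bid A = 3/25 × (-3667) + 77/100 × 158000 + 1/10 × 159000 + 1/100 × (-72000) = -440.04 + 121660 + 15900 − 720 = 136399.96
Bid B = 1/10 × 59000 + 3/10 × 118000 + 1/5 × 141000 + 1/10 × 195000 + 3/10 × 3000 = 5900 + 35400 + 28200 + 19500 + 900 = 89900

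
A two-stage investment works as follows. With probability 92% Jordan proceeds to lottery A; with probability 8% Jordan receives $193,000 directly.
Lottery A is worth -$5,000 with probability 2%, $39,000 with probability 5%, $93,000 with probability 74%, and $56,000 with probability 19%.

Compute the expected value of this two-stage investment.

EV(A) = 0.02 × (-5000) + 0.05 × 39000 + 0.74 × 93000 + 0.19 × 56000 = -100 + 1950 + 68820 + 10640 = 81310
Branch B: 193000 (certain)
Overall = 0.92 × 81310 + 0.08 × 193000 = 74805.2 + 15440 = 90245.2

$90,245.20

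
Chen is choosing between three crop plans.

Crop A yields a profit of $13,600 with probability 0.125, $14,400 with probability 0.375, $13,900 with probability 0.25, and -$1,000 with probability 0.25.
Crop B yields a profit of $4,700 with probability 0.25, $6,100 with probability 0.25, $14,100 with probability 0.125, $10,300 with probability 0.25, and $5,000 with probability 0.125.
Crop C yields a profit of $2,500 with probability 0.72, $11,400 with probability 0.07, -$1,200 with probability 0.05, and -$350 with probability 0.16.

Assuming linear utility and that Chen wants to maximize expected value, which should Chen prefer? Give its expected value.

Crop A = 0.125 × 13600 + 0.375 × 14400 + 0.25 × 13900 + 0.25 × (-1000) = 1700 + 5400 + 3475 − 250 = 10325
Crop B = 0.25 × 4700 + 0.25 × 6100 + 0.125 × 14100 + 0.25 × 10300 + 0.125 × 5000 = 1175 + 1525 + 1762.5 + 2575 + 625 = 7662.5
Crop C = 0.72 × 2500 + 0.07 × 11400 + 0.05 × (-1200) + 0.16 × (-350) = 1800 + 798 − 60 − 56 = 2482

Crop A ($10,325)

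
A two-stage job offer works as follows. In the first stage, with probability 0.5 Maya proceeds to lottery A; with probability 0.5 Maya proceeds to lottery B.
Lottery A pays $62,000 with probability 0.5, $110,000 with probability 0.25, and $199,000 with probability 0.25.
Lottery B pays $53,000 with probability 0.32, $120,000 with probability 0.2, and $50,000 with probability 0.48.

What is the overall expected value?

EV(A) = 0.5 × 62000 + 0.25 × 110000 + 0.25 × 199000 = 31000 + 27500 + 49750 = 108250
EV(B) = 0.32 × 53000 + 0.2 × 120000 + 0.48 × 50000 = 16960 + 24000 + 24000 = 64960
Overall = 0.5 × 108250 + 0.5 × 64960 = 54125 + 32480 = 86605

$86,605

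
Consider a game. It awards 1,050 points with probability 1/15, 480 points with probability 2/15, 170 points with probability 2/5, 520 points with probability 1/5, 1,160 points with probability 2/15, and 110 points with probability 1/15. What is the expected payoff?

468 points

EV = 1/15 × 1050 + 2/15 × 480 + 2/5 × 170 + 1/5 × 520 + 2/15 × 1160 + 1/15 × 110 = 70 + 64 + 68 + 104 + 154.6667 + 7.3333 = 468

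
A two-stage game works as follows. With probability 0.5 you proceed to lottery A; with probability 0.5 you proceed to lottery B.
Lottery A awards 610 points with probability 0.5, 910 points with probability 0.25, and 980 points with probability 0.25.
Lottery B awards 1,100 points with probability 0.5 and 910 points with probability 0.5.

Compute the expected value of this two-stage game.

891.25 points

EV(A) = 0.5 × 610 + 0.25 × 910 + 0.25 × 980 = 305 + 227.5 + 245 = 777.5
EV(B) = 0.5 × 1100 + 0.5 × 910 = 550 + 455 = 1005
Overall = 0.5 × 777.5 + 0.5 × 1005 = 388.75 + 502.5 = 891.25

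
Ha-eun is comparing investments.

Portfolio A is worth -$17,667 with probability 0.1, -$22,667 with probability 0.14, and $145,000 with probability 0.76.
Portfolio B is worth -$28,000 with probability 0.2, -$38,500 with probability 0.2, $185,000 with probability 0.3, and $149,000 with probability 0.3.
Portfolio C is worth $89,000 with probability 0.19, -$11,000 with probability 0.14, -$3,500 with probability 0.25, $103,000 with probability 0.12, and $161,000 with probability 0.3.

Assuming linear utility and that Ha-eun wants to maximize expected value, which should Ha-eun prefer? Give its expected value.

Portfolio A ($105,259.92)

Portfolio A = 0.1 × (-17667) + 0.14 × (-22667) + 0.76 × 145000 = -1766.7 − 3173.38 + 110200 = 105259.92
Portfolio B = 0.2 × (-28000) + 0.2 × (-38500) + 0.3 × 185000 + 0.3 × 149000 = -5600 − 7700 + 55500 + 44700 = 86900
Portfolio C = 0.19 × 89000 + 0.14 × (-11000) + 0.25 × (-3500) + 0.12 × 103000 + 0.3 × 161000 = 16910 − 1540 − 875 + 12360 + 48300 = 75155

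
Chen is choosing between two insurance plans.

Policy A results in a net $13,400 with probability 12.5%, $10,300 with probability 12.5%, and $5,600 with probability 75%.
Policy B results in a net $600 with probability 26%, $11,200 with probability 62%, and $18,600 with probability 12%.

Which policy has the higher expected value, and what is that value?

Policy B ($9,332)

Policy A = 0.125 × 13400 + 0.125 × 10300 + 0.75 × 5600 = 1675 + 1287.5 + 4200 = 7162.5
Policy B = 0.26 × 600 + 0.62 × 11200 + 0.12 × 18600 = 156 + 6944 + 2232 = 9332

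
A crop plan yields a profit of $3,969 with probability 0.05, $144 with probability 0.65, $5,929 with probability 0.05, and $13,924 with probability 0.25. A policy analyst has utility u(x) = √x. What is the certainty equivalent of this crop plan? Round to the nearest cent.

$1,962.49

E[u] = 0.05·√3969 + 0.65·√144 + 0.05·√5929 + 0.25·√13924 = 0.05·63 + 0.65·12 + 0.05·77 + 0.25·118 = 44.3
CE = (44.3)² = 1962.49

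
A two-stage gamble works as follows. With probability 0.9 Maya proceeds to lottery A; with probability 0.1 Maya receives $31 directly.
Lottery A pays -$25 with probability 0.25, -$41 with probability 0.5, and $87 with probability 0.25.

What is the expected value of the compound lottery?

EV(A) = 0.25 × (-25) + 0.5 × (-41) + 0.25 × 87 = -6.25 − 20.5 + 21.75 = -5
Branch B: 31 (certain)
Overall = 0.9 × (-5) + 0.1 × 31 = -4.5 + 3.1 = -1.4

-$1.40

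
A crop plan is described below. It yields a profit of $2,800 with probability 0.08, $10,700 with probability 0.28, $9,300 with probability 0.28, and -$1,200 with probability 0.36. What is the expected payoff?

$5,392

EV = 0.08 × 2800 + 0.28 × 10700 + 0.28 × 9300 + 0.36 × (-1200) = 224 + 2996 + 2604 − 432 = 5392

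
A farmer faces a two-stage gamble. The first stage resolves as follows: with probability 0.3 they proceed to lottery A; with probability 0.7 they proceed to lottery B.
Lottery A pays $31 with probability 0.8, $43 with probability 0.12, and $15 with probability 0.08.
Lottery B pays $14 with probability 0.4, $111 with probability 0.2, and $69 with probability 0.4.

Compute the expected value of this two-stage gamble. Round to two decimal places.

$48.13

EV(A) = 0.8 × 31 + 0.12 × 43 + 0.08 × 15 = 24.8 + 5.16 + 1.2 = 31.16
EV(B) = 0.4 × 14 + 0.2 × 111 + 0.4 × 69 = 5.6 + 22.2 + 27.6 = 55.4
Overall = 0.3 × 31.16 + 0.7 × 55.4 = 9.348 + 38.78 = 48.128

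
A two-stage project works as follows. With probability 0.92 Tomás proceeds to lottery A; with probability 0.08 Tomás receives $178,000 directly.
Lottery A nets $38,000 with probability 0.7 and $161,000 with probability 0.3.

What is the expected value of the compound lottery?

$83,148

EV(A) = 0.7 × 38000 + 0.3 × 161000 = 26600 + 48300 = 74900
Branch B: 178000 (certain)
Overall = 0.92 × 74900 + 0.08 × 178000 = 68908 + 14240 = 83148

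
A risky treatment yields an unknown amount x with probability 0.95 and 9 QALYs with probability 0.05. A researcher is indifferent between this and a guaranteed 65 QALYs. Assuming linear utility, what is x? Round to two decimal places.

x = 67.95 QALYs

0.95·x + 0.05·9 = 65
0.95·x = 65 − 0.45 = 64.55
x = 64.55 / 0.95 = 67.9474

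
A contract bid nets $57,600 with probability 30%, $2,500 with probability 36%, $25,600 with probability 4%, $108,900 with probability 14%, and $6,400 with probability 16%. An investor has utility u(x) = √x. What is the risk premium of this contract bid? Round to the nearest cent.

E[u] = 0.3·√57600 + 0.36·√2500 + 0.04·√25600 + 0.14·√108900 + 0.16·√6400 = 0.3·240 + 0.36·50 + 0.04·160 + 0.14·330 + 0.16·80 = 155.4
CE = (155.4)² = 24149.16
Risk premium = EV − CE = 35474 − 24149.16 = 11324.84

$11,324.84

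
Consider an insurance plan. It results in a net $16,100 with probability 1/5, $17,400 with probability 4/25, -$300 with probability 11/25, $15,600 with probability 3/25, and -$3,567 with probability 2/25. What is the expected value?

EV = 1/5 × 16100 + 4/25 × 17400 + 11/25 × (-300) + 3/25 × 15600 + 2/25 × (-3567) = 3220 + 2784 − 132 + 1872 − 285.36 = 7458.64

$7,458.64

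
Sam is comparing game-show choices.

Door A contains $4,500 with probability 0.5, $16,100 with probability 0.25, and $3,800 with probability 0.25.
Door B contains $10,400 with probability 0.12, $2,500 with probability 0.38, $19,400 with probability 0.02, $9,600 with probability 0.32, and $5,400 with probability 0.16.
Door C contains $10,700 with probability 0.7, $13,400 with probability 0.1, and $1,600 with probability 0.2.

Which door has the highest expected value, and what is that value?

Door A = 0.5 × 4500 + 0.25 × 16100 + 0.25 × 3800 = 2250 + 4025 + 950 = 7225
Door B = 0.12 × 10400 + 0.38 × 2500 + 0.02 × 19400 + 0.32 × 9600 + 0.16 × 5400 = 1248 + 950 + 388 + 3072 + 864 = 6522
Door C = 0.7 × 10700 + 0.1 × 13400 + 0.2 × 1600 = 7490 + 1340 + 320 = 9150

Door C ($9,150)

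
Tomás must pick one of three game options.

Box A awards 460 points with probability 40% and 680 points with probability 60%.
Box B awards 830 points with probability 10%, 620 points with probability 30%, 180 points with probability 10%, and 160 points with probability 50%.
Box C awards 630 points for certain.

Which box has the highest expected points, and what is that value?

Box C (630 points)

Box A = 0.4 × 460 + 0.6 × 680 = 184 + 408 = 592
Box B = 0.1 × 830 + 0.3 × 620 + 0.1 × 180 + 0.5 × 160 = 83 + 186 + 18 + 80 = 367
Box C: 630 (certain)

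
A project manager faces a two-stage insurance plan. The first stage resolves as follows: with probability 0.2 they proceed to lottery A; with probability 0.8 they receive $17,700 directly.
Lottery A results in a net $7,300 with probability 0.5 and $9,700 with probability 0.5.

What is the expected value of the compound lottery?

$15,860

EV(A) = 0.5 × 7300 + 0.5 × 9700 = 3650 + 4850 = 8500
Branch B: 17700 (certain)
Overall = 0.2 × 8500 + 0.8 × 17700 = 1700 + 14160 = 15860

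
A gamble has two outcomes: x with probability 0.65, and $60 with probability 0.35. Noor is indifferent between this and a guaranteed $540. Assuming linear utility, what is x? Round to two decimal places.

x = $798.46

0.65·x + 0.35·60 = 540
0.65·x = 540 − 21 = 519
x = 519 / 0.65 = 798.4615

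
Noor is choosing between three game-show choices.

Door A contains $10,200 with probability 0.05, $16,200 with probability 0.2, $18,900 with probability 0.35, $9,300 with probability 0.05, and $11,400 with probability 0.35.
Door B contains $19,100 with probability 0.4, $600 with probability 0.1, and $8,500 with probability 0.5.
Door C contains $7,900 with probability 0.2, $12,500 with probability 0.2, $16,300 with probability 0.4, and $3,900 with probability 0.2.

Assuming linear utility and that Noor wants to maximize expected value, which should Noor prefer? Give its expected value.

Door A ($14,820)

Door A = 0.05 × 10200 + 0.2 × 16200 + 0.35 × 18900 + 0.05 × 9300 + 0.35 × 11400 = 510 + 3240 + 6615 + 465 + 3990 = 14820
Door B = 0.4 × 19100 + 0.1 × 600 + 0.5 × 8500 = 7640 + 60 + 4250 = 11950
Door C = 0.2 × 7900 + 0.2 × 12500 + 0.4 × 16300 + 0.2 × 3900 = 1580 + 2500 + 6520 + 780 = 11380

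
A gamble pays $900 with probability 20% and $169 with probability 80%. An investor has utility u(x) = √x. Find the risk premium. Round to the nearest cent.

E[u] = 0.2·√900 + 0.8·√169 = 0.2·30 + 0.8·13 = 16.4
CE = (16.4)² = 268.96
Risk premium = EV − CE = 315.2 − 268.96 = 46.24

$46.24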